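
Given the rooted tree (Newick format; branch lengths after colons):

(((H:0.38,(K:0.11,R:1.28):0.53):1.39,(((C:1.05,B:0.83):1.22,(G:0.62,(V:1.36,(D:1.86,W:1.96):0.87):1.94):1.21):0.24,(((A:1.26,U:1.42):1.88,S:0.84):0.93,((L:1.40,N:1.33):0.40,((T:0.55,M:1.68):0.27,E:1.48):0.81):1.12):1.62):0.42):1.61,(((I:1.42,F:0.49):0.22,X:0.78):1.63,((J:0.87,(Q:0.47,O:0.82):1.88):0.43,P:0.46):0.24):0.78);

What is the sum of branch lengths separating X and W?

11.44

The path runs X → … → MRCA → … → W; the MRCA is the root of the tree.
Branch lengths along that path: 0.78 + 1.63 + 0.78 + 1.61 + 0.42 + 0.24 + 1.21 + 1.94 + 0.87 + 1.96 = 11.44.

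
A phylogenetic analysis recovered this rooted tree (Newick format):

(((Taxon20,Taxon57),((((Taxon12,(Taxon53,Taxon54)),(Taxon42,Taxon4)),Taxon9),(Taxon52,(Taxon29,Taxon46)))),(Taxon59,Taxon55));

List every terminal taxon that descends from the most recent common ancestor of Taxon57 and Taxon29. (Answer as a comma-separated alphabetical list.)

Taxon12, Taxon20, Taxon29, Taxon4, Taxon42, Taxon46, Taxon52, Taxon53, Taxon54, Taxon57, Taxon9

Tracing Taxon57: it sits inside (Taxon20,Taxon57).
Tracing Taxon29: it sits inside (Taxon29,Taxon46).
The smallest clade enclosing both is ((Taxon20,Taxon57),((((Taxon12,(Taxon53,Taxon54)),(Taxon42,Taxon4)),Taxon9),(Taxon52,(Taxon29,Taxon46)))); the answer is its 11 terminal taxa in alphabetical order.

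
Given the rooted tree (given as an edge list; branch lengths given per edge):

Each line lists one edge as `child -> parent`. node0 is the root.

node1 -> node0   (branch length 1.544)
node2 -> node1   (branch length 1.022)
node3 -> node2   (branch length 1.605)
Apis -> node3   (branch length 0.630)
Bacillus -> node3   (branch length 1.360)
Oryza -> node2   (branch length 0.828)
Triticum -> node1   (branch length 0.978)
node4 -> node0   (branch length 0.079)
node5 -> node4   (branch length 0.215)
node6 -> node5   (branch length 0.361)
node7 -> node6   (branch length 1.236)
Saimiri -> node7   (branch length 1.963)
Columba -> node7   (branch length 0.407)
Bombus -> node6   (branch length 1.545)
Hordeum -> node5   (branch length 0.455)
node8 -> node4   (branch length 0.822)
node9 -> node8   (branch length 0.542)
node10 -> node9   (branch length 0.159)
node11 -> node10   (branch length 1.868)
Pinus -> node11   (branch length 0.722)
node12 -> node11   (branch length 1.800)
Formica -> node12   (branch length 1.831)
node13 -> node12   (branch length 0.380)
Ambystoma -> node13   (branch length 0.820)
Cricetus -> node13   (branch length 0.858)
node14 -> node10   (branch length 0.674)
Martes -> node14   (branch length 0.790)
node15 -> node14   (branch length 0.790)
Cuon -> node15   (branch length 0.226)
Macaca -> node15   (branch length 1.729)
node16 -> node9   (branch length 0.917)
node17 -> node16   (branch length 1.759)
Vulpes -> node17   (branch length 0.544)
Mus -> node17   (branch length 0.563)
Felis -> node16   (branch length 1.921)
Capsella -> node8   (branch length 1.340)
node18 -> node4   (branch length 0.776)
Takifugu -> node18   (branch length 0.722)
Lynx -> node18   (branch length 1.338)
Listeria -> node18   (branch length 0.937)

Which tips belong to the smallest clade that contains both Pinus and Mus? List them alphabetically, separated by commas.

Tracing Pinus: it sits inside (Pinus,(Formica,(Ambystoma,Cricetus))).
Tracing Mus: it sits inside (Vulpes,Mus).
The smallest clade enclosing both is (((Pinus,(Formica,(Ambystoma,Cricetus))),(Martes,(Cuon,Macaca))),((Vulpes,Mus),Felis)); the answer is its 10 terminal taxa in alphabetical order.

Ambystoma, Cricetus, Cuon, Felis, Formica, Macaca, Martes, Mus, Pinus, Vulpes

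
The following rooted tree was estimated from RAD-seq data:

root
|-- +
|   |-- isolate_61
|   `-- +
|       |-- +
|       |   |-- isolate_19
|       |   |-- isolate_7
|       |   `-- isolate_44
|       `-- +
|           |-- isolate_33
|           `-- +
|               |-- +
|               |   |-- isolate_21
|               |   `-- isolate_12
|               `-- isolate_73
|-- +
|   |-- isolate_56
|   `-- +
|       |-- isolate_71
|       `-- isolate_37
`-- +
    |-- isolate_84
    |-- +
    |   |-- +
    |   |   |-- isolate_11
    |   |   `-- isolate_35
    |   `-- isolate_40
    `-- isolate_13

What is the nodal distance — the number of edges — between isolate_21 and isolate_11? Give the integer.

10

The MRCA of isolate_21 and isolate_11 is the root of the tree.
From isolate_21 up to that node: 6 branches. From isolate_11 up to the same node: 4 branches. Total: 6 + 4 = 10.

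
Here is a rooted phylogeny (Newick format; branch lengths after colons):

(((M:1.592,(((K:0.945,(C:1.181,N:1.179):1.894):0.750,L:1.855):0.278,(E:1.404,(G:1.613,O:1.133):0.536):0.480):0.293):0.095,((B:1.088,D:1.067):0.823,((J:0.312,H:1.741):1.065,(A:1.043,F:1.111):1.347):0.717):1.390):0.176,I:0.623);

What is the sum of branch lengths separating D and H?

The path runs D → … → MRCA → … → H; the MRCA is the node subtending ((B,D),((J,H),(A,F))).
Branch lengths along that path: 1.067 + 0.823 + 0.717 + 1.065 + 1.741 = 5.413.

5.413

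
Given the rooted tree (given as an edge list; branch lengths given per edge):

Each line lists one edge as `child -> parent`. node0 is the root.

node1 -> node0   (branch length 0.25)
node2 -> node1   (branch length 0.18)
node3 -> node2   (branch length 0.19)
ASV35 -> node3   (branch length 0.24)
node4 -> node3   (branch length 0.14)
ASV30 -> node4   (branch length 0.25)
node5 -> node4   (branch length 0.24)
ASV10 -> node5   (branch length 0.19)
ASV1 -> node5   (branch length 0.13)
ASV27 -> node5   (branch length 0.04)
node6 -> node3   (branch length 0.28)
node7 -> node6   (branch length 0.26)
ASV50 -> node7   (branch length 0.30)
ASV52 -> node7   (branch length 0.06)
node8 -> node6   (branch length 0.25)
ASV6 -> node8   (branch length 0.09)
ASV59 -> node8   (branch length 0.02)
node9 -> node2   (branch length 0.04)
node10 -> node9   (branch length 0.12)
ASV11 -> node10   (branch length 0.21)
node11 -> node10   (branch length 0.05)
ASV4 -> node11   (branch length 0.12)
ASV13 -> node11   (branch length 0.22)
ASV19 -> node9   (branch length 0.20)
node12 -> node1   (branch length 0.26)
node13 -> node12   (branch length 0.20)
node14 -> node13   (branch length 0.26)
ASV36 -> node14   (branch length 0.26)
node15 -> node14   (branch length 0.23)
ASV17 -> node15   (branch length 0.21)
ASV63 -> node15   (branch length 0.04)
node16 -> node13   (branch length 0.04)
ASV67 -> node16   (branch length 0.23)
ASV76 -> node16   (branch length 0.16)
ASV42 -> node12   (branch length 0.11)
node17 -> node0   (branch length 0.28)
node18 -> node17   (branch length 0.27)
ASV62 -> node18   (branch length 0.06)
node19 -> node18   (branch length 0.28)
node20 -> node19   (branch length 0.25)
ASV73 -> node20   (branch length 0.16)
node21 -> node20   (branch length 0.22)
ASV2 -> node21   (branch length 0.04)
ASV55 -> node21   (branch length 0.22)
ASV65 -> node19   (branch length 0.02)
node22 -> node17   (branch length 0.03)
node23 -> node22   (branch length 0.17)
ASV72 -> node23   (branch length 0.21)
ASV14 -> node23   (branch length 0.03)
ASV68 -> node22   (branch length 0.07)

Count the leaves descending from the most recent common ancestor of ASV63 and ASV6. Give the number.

19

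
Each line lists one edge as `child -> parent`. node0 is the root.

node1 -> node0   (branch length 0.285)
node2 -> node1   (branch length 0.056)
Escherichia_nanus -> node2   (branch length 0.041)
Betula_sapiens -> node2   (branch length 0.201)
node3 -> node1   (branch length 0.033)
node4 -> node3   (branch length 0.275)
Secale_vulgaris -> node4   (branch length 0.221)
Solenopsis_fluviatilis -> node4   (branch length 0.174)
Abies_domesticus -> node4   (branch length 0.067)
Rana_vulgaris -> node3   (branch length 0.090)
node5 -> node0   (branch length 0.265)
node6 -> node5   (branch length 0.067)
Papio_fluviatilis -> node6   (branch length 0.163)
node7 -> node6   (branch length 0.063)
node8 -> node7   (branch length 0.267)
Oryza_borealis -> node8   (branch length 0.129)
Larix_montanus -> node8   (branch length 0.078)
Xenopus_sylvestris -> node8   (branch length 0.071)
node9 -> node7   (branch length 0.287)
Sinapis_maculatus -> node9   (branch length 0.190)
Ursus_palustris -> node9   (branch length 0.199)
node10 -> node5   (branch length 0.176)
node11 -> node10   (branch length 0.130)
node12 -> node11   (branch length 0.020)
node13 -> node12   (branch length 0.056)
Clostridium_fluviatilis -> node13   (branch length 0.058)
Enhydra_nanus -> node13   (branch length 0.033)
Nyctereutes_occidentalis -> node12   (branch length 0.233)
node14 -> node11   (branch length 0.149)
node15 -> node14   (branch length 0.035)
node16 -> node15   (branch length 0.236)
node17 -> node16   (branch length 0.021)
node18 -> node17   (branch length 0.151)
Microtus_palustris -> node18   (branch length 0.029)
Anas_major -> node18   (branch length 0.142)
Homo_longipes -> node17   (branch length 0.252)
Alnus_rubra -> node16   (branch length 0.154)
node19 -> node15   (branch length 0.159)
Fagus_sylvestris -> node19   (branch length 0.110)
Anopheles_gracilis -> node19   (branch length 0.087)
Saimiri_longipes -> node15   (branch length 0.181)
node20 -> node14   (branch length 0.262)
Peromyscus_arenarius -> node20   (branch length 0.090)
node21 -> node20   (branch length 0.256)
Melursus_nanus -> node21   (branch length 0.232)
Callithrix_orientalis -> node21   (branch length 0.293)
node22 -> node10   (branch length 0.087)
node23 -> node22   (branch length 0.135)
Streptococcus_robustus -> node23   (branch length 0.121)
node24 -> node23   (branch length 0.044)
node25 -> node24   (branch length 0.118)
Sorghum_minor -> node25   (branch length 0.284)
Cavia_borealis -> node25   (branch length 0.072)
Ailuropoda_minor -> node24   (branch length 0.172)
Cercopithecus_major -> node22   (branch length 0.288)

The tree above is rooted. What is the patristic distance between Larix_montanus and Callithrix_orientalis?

The path runs Larix_montanus → … → MRCA → … → Callithrix_orientalis; the MRCA is the node subtending ((Papio_fluviatilis,((Oryza_borealis,Larix_montanus,Xenopus_sylvestris),(Sinapis_maculatus,Ursus_palustris))),((((Clostridium_fluviatilis,Enhydra_nanus),Nyctereutes_occidentalis),(((((Microtus_palustris,Anas_major),Homo_longipes),Alnus_rubra),(Fagus_sylvestris,Anopheles_gracilis),Saimiri_longipes),(Peromyscus_arenarius,(Melursus_nanus,Callithrix_orientalis)))),((Streptococcus_robustus,((Sorghum_minor,Cavia_borealis),Ailuropoda_minor)),Cercopithecus_major))).
Branch lengths along that path: 0.078 + 0.267 + 0.063 + 0.067 + 0.176 + 0.130 + 0.149 + 0.262 + 0.256 + 0.293 = 1.741.

1.741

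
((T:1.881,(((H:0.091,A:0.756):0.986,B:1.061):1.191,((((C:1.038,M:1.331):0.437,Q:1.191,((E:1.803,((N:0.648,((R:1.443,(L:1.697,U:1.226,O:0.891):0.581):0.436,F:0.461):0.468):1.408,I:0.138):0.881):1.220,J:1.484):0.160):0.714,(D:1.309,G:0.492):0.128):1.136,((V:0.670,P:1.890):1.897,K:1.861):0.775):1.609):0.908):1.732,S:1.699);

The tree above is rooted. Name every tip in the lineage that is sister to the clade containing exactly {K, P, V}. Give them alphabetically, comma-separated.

The clade containing exactly {K, P, V} attaches to the tree at the node subtending ((((C,M),Q,((E,((N,((R,(L,U,O)),F)),I)),J)),(D,G)),((V,P),K)).
The other lineage descending from that same node — the sister group — is (((C,M),Q,((E,((N,((R,(L,U,O)),F)),I)),J)),(D,G)); its 14 tips in alphabetical order are the answer.

C, D, E, F, G, I, J, L, M, N, O, Q, R, U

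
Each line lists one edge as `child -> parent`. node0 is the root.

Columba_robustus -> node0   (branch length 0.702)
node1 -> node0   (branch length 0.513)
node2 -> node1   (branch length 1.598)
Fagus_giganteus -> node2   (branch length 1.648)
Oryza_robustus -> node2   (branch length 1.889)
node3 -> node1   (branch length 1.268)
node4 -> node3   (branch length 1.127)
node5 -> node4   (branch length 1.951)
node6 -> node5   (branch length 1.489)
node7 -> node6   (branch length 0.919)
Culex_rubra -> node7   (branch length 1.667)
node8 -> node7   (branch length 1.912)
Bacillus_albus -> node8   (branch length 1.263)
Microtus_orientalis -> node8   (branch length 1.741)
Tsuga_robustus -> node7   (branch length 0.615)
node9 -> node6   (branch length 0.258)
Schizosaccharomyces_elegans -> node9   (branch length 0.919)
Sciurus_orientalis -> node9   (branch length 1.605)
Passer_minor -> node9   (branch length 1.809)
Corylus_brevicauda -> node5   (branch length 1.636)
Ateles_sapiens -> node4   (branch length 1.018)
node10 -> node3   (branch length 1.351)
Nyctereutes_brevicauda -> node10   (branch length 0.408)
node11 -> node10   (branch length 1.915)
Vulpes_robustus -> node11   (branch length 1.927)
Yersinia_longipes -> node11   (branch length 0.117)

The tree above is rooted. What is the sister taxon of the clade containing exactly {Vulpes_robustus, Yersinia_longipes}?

The clade containing exactly {Vulpes_robustus, Yersinia_longipes} attaches to the tree at the node subtending (Nyctereutes_brevicauda,(Vulpes_robustus,Yersinia_longipes)).
The other lineage descending from that same node — the sister group — is the single tip Nyctereutes_brevicauda.

Nyctereutes_brevicauda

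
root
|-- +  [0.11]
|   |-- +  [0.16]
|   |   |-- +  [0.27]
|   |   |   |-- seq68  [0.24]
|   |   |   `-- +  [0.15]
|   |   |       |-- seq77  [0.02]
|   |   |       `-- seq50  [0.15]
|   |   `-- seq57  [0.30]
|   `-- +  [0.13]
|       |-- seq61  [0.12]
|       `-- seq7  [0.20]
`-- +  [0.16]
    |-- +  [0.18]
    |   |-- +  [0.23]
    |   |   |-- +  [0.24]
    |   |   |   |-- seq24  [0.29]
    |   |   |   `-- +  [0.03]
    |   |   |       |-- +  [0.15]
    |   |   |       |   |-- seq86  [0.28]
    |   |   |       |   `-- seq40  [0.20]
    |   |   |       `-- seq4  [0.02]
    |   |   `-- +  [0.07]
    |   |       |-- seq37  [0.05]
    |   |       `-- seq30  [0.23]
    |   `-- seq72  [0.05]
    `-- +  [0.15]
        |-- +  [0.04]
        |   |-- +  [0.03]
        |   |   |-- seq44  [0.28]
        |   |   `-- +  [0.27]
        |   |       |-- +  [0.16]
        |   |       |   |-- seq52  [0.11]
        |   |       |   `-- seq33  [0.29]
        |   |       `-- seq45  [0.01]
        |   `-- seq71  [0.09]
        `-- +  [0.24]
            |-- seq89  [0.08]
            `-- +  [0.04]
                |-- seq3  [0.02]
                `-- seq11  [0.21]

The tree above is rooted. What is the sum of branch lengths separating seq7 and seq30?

The path runs seq7 → … → MRCA → … → seq30; the MRCA is the root of the tree.
Branch lengths along that path: 0.20 + 0.13 + 0.11 + 0.16 + 0.18 + 0.23 + 0.07 + 0.23 = 1.31.

1.31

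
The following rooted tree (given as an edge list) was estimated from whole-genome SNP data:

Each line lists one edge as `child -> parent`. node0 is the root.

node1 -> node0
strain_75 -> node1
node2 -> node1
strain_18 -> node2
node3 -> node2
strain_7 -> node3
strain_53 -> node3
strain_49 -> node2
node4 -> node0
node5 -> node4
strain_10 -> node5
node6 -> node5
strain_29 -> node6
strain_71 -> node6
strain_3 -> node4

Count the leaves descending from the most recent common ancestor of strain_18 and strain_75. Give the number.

The MRCA of strain_18 and strain_75 is the node subtending (strain_75,(strain_18,(strain_7,strain_53),strain_49)).
That clade contains 5 terminal taxa: strain_18, strain_49, strain_53, strain_7, strain_75.

5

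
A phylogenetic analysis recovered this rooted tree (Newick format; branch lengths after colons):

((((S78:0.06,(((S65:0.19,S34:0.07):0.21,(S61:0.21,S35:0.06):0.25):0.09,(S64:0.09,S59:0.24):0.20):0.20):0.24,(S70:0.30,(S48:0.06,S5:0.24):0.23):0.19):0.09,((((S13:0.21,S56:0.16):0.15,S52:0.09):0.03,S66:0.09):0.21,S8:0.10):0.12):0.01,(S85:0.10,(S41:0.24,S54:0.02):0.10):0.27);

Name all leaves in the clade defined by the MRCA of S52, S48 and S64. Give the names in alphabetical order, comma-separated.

S13, S34, S35, S48, S5, S52, S56, S59, S61, S64, S65, S66, S70, S78, S8

Tracing S52: it sits inside ((S13,S56),S52).
Tracing S48: it sits inside (S48,S5).
Tracing S64: it sits inside (S64,S59).
The smallest clade enclosing all 3 is (((S78,(((S65,S34),(S61,S35)),(S64,S59))),(S70,(S48,S5))),((((S13,S56),S52),S66),S8)); the answer is its 15 terminal taxa in alphabetical order.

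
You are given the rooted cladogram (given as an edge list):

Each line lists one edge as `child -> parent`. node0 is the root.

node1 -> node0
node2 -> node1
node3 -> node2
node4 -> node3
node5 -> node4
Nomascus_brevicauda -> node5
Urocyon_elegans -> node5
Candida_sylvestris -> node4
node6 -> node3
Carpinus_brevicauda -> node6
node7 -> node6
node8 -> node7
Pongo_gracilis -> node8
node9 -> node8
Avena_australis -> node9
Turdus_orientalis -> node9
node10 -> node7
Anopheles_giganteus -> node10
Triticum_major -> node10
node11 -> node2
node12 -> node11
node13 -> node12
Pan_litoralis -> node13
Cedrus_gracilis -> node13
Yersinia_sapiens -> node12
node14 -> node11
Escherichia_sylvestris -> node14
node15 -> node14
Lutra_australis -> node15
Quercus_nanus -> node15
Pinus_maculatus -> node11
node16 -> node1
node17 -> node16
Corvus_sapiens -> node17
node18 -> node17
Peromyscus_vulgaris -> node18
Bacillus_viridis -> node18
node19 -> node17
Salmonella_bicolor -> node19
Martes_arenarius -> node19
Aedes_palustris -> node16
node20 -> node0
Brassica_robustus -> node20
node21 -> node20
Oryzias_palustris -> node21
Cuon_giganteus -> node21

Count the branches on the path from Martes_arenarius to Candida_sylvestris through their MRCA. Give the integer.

The MRCA of Martes_arenarius and Candida_sylvestris is the node subtending (((((Nomascus_brevicauda,Urocyon_elegans),Candida_sylvestris),(Carpinus_brevicauda,((Pongo_gracilis,(Avena_australis,Turdus_orientalis)),(Anopheles_giganteus,Triticum_major)))),(((Pan_litoralis,Cedrus_gracilis),Yersinia_sapiens),(Escherichia_sylvestris,(Lutra_australis,Quercus_nanus)),Pinus_maculatus)),((Corvus_sapiens,(Peromyscus_vulgaris,Bacillus_viridis),(Salmonella_bicolor,Martes_arenarius)),Aedes_palustris)).
From Martes_arenarius up to that node: 4 branches. From Candida_sylvestris up to the same node: 4 branches. Total: 4 + 4 = 8.

8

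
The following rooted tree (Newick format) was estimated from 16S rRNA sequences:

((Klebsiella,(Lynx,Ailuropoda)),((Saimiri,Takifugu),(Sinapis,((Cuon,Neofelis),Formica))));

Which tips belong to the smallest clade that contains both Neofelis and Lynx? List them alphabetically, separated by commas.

Tracing Neofelis: it sits inside (Cuon,Neofelis).
Tracing Lynx: it sits inside (Lynx,Ailuropoda).
The smallest clade enclosing both is the whole tree (their MRCA is the root), so the answer is all 9 tips in alphabetical order.

Ailuropoda, Cuon, Formica, Klebsiella, Lynx, Neofelis, Saimiri, Sinapis, Takifugu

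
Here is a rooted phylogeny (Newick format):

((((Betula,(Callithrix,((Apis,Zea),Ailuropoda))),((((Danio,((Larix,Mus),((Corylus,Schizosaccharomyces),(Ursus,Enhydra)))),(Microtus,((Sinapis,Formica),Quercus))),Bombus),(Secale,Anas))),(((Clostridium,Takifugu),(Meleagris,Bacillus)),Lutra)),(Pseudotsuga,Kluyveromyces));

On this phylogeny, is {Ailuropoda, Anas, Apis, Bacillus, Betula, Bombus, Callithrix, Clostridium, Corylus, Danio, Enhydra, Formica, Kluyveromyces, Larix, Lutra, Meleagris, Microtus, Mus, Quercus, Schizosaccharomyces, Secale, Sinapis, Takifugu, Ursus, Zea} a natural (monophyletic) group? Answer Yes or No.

The MRCA of the listed taxa is the root, so the smallest clade containing them is the whole tree.
That clade also contains Pseudotsuga, which is not in the proposed group, so the group is not monophyletic.

No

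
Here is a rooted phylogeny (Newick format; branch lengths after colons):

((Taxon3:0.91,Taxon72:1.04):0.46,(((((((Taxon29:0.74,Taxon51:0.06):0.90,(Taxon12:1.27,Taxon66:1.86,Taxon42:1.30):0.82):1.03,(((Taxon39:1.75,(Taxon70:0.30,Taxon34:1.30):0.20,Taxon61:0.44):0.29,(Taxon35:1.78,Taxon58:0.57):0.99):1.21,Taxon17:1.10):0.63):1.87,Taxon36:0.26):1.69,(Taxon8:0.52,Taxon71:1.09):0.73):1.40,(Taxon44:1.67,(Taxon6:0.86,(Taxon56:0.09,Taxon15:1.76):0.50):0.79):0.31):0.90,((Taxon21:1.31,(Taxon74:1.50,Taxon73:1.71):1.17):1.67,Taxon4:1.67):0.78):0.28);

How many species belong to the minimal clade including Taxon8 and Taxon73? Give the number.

23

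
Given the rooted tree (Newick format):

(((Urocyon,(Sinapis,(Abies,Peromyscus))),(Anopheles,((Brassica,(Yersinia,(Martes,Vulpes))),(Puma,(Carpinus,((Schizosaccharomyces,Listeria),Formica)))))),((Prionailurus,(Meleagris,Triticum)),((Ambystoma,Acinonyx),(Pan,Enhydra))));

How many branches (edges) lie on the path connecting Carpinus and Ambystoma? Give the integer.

10

The MRCA of Carpinus and Ambystoma is the root of the tree.
From Carpinus up to that node: 6 branches. From Ambystoma up to the same node: 4 branches. Total: 6 + 4 = 10.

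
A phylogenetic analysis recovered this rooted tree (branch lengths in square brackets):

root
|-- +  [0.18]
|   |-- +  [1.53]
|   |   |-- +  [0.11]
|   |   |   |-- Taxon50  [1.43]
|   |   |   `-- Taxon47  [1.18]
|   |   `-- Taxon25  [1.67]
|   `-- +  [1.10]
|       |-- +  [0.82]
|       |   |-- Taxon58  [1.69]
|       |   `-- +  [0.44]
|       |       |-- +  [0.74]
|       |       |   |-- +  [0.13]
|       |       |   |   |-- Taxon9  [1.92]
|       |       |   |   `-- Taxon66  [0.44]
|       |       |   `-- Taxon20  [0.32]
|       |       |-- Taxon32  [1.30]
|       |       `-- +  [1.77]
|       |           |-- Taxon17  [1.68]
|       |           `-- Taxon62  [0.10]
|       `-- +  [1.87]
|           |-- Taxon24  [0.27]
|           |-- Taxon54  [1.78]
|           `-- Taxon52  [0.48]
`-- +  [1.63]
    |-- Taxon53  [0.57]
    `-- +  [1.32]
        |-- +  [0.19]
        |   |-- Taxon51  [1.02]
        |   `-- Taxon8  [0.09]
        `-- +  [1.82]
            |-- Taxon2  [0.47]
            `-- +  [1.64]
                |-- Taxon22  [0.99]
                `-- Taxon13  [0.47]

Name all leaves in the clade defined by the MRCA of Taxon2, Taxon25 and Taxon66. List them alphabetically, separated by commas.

Taxon13, Taxon17, Taxon2, Taxon20, Taxon22, Taxon24, Taxon25, Taxon32, Taxon47, Taxon50, Taxon51, Taxon52, Taxon53, Taxon54, Taxon58, Taxon62, Taxon66, Taxon8, Taxon9

Tracing Taxon2: it sits inside (Taxon2,(Taxon22,Taxon13)).
Tracing Taxon25: it sits inside ((Taxon50,Taxon47),Taxon25).
Tracing Taxon66: it sits inside (Taxon9,Taxon66).
The smallest clade enclosing all 3 is the whole tree (their MRCA is the root), so the answer is all 19 tips in alphabetical order.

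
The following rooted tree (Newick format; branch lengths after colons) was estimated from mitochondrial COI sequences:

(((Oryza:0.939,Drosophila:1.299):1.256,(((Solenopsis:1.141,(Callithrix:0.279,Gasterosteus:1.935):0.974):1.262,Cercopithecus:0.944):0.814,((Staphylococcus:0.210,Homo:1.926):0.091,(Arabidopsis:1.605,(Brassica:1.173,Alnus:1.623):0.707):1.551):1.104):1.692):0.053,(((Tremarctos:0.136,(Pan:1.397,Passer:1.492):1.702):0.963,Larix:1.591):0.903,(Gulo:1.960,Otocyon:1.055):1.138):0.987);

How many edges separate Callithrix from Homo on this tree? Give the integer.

The MRCA of Callithrix and Homo is the node subtending (((Solenopsis,(Callithrix,Gasterosteus)),Cercopithecus),((Staphylococcus,Homo),(Arabidopsis,(Brassica,Alnus)))).
From Callithrix up to that node: 4 branches. From Homo up to the same node: 3 branches. Total: 4 + 3 = 7.

7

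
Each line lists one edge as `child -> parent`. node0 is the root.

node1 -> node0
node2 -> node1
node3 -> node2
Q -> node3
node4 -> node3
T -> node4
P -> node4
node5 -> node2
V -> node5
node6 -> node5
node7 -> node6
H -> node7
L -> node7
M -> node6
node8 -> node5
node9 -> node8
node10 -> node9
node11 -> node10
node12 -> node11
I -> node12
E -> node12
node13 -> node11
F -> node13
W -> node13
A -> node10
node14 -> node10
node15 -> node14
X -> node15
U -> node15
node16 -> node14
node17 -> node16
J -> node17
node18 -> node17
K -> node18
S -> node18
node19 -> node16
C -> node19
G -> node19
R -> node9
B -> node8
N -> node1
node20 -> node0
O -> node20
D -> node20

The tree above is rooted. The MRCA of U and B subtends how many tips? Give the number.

The MRCA of U and B is the node subtending (((((I,E),(F,W)),A,((X,U),((J,(K,S)),(C,G)))),R),B).
That clade contains 14 terminal taxa: A, B, C, E, F, G, I, J, K, R, S, U, W, X.

14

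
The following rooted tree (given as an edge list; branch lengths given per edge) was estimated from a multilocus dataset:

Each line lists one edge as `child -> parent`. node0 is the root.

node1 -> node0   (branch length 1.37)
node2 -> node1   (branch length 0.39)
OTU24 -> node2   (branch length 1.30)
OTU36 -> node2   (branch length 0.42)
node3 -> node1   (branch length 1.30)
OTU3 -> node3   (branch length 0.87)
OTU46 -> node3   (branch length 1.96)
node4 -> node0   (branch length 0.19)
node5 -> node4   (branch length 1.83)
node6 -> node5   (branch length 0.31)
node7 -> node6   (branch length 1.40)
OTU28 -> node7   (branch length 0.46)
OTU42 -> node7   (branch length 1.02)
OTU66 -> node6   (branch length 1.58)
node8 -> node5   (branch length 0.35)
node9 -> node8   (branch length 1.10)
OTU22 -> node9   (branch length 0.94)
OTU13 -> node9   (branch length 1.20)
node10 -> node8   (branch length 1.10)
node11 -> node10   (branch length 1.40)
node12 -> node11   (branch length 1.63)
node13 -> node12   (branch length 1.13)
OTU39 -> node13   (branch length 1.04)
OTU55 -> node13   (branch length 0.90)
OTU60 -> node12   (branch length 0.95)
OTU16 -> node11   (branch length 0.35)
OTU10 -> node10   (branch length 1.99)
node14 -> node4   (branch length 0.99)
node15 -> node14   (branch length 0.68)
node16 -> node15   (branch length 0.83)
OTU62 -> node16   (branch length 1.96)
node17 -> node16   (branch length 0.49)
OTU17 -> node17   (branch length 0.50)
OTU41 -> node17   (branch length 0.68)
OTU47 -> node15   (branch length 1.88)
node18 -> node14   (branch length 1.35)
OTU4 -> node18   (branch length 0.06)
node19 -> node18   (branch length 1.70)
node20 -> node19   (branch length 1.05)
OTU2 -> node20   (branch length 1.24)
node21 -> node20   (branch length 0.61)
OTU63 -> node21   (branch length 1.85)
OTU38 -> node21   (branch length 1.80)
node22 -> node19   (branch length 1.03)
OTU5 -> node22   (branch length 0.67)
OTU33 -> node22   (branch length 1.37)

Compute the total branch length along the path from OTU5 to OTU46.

The path runs OTU5 → … → MRCA → … → OTU46; the MRCA is the root of the tree.
Branch lengths along that path: 0.67 + 1.03 + 1.70 + 1.35 + 0.99 + 0.19 + 1.37 + 1.30 + 1.96 = 10.56.

10.56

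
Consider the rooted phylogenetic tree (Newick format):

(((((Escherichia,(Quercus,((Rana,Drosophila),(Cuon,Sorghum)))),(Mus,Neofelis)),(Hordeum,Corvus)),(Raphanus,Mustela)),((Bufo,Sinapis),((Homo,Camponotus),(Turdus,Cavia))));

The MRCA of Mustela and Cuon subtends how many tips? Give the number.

The MRCA of Mustela and Cuon is the node subtending ((((Escherichia,(Quercus,((Rana,Drosophila),(Cuon,Sorghum)))),(Mus,Neofelis)),(Hordeum,Corvus)),(Raphanus,Mustela)).
That clade contains 12 terminal taxa: Corvus, Cuon, Drosophila, Escherichia, Hordeum, Mus, Mustela, Neofelis, Quercus, Rana, Raphanus, Sorghum.

12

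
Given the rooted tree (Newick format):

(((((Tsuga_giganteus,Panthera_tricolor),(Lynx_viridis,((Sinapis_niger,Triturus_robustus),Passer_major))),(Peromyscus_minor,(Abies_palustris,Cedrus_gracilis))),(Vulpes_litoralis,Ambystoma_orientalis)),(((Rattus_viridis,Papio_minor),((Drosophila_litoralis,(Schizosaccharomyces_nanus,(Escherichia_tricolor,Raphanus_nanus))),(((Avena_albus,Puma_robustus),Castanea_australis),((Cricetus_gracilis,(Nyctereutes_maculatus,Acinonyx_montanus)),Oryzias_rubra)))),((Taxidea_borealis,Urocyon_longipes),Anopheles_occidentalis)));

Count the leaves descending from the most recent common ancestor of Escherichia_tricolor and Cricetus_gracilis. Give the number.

11

The MRCA of Escherichia_tricolor and Cricetus_gracilis is the node subtending ((Drosophila_litoralis,(Schizosaccharomyces_nanus,(Escherichia_tricolor,Raphanus_nanus))),(((Avena_albus,Puma_robustus),Castanea_australis),((Cricetus_gracilis,(Nyctereutes_maculatus,Acinonyx_montanus)),Oryzias_rubra))).
That clade contains 11 terminal taxa: Acinonyx_montanus, Avena_albus, Castanea_australis, Cricetus_gracilis, Drosophila_litoralis, Escherichia_tricolor, Nyctereutes_maculatus, Oryzias_rubra, Puma_robustus, Raphanus_nanus, Schizosaccharomyces_nanus.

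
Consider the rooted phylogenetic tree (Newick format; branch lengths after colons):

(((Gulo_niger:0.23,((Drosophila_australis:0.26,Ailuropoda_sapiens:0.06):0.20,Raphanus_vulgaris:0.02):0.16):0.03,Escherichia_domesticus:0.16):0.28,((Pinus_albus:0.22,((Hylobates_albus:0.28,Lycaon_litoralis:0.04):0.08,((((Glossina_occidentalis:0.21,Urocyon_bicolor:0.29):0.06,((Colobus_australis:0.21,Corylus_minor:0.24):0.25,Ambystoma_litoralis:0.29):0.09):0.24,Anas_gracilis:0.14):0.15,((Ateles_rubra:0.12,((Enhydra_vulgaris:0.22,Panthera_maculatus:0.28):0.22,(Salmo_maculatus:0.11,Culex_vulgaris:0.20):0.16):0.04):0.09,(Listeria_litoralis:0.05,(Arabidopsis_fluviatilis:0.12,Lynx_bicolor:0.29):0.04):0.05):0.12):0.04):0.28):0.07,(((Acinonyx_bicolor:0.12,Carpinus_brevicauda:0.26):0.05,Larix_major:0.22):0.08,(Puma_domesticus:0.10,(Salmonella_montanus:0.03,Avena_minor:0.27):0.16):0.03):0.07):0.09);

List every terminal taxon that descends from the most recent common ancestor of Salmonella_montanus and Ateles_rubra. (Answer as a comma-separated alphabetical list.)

Acinonyx_bicolor, Ambystoma_litoralis, Anas_gracilis, Arabidopsis_fluviatilis, Ateles_rubra, Avena_minor, Carpinus_brevicauda, Colobus_australis, Corylus_minor, Culex_vulgaris, Enhydra_vulgaris, Glossina_occidentalis, Hylobates_albus, Larix_major, Listeria_litoralis, Lycaon_litoralis, Lynx_bicolor, Panthera_maculatus, Pinus_albus, Puma_domesticus, Salmo_maculatus, Salmonella_montanus, Urocyon_bicolor

Tracing Salmonella_montanus: it sits inside (Salmonella_montanus,Avena_minor).
Tracing Ateles_rubra: it sits inside (Ateles_rubra,((Enhydra_vulgaris,Panthera_maculatus),(Salmo_maculatus,Culex_vulgaris))).
The smallest clade enclosing both is ((Pinus_albus,((Hylobates_albus,Lycaon_litoralis),((((Glossina_occidentalis,Urocyon_bicolor),((Colobus_australis,Corylus_minor),Ambystoma_litoralis)),Anas_gracilis),((Ateles_rubra,((Enhydra_vulgaris,Panthera_maculatus),(Salmo_maculatus,Culex_vulgaris))),(Listeria_litoralis,(Arabidopsis_fluviatilis,Lynx_bicolor)))))),(((Acinonyx_bicolor,Carpinus_brevicauda),Larix_major),(Puma_domesticus,(Salmonella_montanus,Avena_minor)))); the answer is its 23 terminal taxa in alphabetical order.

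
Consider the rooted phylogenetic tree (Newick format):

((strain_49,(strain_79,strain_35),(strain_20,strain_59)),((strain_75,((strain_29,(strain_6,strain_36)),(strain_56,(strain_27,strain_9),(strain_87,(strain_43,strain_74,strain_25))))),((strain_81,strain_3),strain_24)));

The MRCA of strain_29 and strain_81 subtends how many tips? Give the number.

14

The MRCA of strain_29 and strain_81 is the node subtending ((strain_75,((strain_29,(strain_6,strain_36)),(strain_56,(strain_27,strain_9),(strain_87,(strain_43,strain_74,strain_25))))),((strain_81,strain_3),strain_24)).
That clade contains 14 terminal taxa: strain_24, strain_25, strain_27, strain_29, strain_3, strain_36, strain_43, strain_56, strain_6, strain_74, strain_75, strain_81, strain_87, strain_9.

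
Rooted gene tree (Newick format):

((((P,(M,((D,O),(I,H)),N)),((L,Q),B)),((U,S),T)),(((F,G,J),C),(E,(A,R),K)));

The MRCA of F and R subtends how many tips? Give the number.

The MRCA of F and R is the node subtending (((F,G,J),C),(E,(A,R),K)).
That clade contains 8 terminal taxa: A, C, E, F, G, J, K, R.

8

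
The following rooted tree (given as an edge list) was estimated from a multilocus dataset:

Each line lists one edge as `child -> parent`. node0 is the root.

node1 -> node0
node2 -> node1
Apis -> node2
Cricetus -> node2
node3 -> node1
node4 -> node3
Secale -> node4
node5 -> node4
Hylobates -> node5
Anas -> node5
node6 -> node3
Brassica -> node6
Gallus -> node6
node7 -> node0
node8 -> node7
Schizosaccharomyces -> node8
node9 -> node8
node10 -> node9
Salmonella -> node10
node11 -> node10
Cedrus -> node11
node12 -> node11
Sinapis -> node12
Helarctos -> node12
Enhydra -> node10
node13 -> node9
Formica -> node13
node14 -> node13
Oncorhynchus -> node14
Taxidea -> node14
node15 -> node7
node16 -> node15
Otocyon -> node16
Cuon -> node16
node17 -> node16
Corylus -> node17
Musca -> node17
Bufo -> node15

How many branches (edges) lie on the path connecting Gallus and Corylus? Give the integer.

9

The MRCA of Gallus and Corylus is the root of the tree.
From Gallus up to that node: 4 branches. From Corylus up to the same node: 5 branches. Total: 4 + 5 = 9.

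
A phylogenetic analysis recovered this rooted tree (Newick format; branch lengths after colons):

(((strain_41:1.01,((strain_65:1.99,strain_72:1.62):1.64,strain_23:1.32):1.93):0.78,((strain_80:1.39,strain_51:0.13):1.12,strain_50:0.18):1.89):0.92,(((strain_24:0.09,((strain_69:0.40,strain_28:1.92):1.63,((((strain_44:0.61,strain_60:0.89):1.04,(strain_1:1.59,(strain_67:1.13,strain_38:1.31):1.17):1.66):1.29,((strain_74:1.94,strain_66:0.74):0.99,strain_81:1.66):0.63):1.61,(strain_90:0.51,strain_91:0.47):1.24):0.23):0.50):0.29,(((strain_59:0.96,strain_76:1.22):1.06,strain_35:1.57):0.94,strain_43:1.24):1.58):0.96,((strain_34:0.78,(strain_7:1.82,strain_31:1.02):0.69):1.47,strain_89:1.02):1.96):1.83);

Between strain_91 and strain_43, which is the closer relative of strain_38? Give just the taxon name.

The MRCA of strain_38 and strain_91 subtends ((((strain_44,strain_60),(strain_1,(strain_67,strain_38))),((strain_74,strain_66),strain_81)),(strain_90,strain_91)) (10 taxa).
The MRCA of strain_38 and strain_43 subtends ((strain_24,((strain_69,strain_28),((((strain_44,strain_60),(strain_1,(strain_67,strain_38))),((strain_74,strain_66),strain_81)),(strain_90,strain_91)))),(((strain_59,strain_76),strain_35),strain_43)) (17 taxa).
The first is nested inside the second, so strain_38 shares a more recent common ancestor with strain_91.

strain_91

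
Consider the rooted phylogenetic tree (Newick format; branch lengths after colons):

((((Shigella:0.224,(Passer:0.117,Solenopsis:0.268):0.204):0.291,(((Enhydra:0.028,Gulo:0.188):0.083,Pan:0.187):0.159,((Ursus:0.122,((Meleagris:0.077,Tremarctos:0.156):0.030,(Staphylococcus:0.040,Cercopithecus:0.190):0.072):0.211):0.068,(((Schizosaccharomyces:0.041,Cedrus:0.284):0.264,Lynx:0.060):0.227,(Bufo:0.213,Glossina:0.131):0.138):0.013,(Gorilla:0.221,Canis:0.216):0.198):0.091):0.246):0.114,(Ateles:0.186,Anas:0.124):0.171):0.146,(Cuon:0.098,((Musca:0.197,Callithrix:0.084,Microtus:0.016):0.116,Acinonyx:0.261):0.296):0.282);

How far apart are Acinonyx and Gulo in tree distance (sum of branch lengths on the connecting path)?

1.775

The path runs Acinonyx → … → MRCA → … → Gulo; the MRCA is the root of the tree.
Branch lengths along that path: 0.261 + 0.296 + 0.282 + 0.146 + 0.114 + 0.246 + 0.159 + 0.083 + 0.188 = 1.775.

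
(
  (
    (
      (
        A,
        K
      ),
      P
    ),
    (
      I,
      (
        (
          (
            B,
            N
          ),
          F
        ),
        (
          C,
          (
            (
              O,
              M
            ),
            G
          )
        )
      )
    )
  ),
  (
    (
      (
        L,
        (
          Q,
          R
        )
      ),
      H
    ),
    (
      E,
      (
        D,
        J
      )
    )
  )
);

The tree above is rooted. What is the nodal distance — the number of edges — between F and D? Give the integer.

The MRCA of F and D is the root of the tree.
From F up to that node: 5 branches. From D up to the same node: 4 branches. Total: 5 + 4 = 9.

9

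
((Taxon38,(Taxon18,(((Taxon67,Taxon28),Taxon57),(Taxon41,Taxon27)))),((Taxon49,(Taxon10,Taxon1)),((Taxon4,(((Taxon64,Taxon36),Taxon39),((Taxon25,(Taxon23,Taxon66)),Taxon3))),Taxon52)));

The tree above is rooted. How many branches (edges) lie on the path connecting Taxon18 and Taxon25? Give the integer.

The MRCA of Taxon18 and Taxon25 is the root of the tree.
From Taxon18 up to that node: 3 branches. From Taxon25 up to the same node: 7 branches. Total: 3 + 7 = 10.

10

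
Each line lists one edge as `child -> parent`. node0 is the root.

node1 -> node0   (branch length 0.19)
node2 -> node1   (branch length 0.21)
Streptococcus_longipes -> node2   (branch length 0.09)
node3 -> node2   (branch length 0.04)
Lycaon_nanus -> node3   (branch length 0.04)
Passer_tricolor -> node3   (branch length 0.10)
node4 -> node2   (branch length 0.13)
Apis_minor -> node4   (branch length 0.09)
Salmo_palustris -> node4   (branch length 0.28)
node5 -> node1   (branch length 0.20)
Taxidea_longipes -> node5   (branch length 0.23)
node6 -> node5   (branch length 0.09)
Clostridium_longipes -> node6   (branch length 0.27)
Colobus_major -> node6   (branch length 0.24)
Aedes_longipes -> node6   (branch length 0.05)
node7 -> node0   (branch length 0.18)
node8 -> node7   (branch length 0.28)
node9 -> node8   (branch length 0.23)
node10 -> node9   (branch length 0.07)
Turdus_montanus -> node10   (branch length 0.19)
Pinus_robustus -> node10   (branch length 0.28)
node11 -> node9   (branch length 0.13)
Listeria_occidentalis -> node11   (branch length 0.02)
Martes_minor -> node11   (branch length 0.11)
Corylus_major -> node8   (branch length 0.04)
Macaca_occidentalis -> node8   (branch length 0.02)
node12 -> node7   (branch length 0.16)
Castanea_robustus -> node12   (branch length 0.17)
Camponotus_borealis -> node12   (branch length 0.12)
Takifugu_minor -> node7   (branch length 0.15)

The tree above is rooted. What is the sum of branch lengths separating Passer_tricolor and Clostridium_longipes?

0.91

The path runs Passer_tricolor → … → MRCA → … → Clostridium_longipes; the MRCA is the node subtending ((Streptococcus_longipes,(Lycaon_nanus,Passer_tricolor),(Apis_minor,Salmo_palustris)),(Taxidea_longipes,(Clostridium_longipes,Colobus_major,Aedes_longipes))).
Branch lengths along that path: 0.10 + 0.04 + 0.21 + 0.20 + 0.09 + 0.27 = 0.91.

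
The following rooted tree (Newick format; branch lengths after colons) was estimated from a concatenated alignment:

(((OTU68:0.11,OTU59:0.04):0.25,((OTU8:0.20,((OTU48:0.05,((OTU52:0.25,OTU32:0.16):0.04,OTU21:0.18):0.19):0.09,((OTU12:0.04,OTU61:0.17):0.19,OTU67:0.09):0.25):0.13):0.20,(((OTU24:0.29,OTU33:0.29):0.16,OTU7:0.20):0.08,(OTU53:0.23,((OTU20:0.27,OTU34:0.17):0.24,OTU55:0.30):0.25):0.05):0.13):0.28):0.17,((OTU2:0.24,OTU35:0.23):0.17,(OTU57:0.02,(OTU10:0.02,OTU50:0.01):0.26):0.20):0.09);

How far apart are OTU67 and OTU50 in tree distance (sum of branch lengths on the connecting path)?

The path runs OTU67 → … → MRCA → … → OTU50; the MRCA is the root of the tree.
Branch lengths along that path: 0.09 + 0.25 + 0.13 + 0.20 + 0.28 + 0.17 + 0.09 + 0.20 + 0.26 + 0.01 = 1.68.

1.68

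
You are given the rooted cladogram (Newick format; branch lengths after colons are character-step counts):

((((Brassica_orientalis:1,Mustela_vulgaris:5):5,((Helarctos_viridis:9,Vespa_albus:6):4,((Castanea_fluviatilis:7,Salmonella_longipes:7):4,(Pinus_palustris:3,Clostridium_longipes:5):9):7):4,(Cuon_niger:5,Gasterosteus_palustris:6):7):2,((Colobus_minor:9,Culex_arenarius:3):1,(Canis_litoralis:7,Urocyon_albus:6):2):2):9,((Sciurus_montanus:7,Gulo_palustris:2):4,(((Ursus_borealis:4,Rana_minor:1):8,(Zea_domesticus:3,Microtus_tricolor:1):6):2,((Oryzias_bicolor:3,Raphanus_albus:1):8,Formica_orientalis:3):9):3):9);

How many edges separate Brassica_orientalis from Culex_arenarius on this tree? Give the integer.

6

The MRCA of Brassica_orientalis and Culex_arenarius is the node subtending (((Brassica_orientalis,Mustela_vulgaris),((Helarctos_viridis,Vespa_albus),((Castanea_fluviatilis,Salmonella_longipes),(Pinus_palustris,Clostridium_longipes))),(Cuon_niger,Gasterosteus_palustris)),((Colobus_minor,Culex_arenarius),(Canis_litoralis,Urocyon_albus))).
From Brassica_orientalis up to that node: 3 branches. From Culex_arenarius up to the same node: 3 branches. Total: 3 + 3 = 6.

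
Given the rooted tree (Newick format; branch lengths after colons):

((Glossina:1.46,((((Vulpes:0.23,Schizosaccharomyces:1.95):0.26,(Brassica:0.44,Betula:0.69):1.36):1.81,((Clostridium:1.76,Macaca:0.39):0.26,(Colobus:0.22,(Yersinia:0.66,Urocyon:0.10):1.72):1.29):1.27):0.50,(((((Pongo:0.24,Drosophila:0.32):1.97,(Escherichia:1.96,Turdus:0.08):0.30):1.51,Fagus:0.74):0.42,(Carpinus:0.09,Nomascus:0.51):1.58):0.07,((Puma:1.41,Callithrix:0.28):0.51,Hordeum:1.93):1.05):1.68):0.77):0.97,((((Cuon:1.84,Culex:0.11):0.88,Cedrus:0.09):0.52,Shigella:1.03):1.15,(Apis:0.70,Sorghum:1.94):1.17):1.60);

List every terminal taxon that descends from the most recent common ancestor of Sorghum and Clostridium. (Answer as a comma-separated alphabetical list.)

Apis, Betula, Brassica, Callithrix, Carpinus, Cedrus, Clostridium, Colobus, Culex, Cuon, Drosophila, Escherichia, Fagus, Glossina, Hordeum, Macaca, Nomascus, Pongo, Puma, Schizosaccharomyces, Shigella, Sorghum, Turdus, Urocyon, Vulpes, Yersinia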